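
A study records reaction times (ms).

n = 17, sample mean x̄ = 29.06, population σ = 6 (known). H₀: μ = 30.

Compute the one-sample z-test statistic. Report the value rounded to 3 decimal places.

test statistic = -0.646

SE = σ/√n = 6/√17 = 1.4552
z = (x̄−μ₀)/SE = (29.06−30)/1.4552 = -0.6460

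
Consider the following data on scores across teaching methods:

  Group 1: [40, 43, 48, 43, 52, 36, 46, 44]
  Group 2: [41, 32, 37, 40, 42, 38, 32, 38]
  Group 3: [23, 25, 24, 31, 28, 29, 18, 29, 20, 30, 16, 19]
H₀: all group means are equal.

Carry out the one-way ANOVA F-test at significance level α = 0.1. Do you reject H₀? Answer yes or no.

Group means [44.00, 37.50, 24.33], grand mean 33.714
SSB = Σnᵢ(x̄ᵢ−x̄)² = 2017.048; SSW = ΣΣ(x−x̄ᵢ)² = 558.667
MSB = 2017.048/2 = 1008.5238; MSW = 558.667/25 = 22.3467
F = MSB/MSW = 45.1308
df = (2, 25)
p-value (upper-tail) = 0.00000
At α=0.1: p < α → reject H₀

reject H₀: yes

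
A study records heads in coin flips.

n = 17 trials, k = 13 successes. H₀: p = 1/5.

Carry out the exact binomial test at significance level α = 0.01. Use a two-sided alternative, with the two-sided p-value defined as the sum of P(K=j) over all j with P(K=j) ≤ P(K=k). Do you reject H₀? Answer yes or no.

Exact binomial: n=17, k=13, p₀=1/5=0.2000
P(X=j) = C(n,j)·p₀^j·(1−p₀)^(n−j); p = Σ P(X=j) over j with P(X=j) ≤ P(X=13)
p-value (two-sided) = 0.00000
At α=0.01: p < α → reject H₀

reject H₀: yes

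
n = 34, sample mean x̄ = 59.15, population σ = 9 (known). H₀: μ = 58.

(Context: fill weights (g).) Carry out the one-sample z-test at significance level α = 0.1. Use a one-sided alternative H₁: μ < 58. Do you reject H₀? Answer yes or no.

reject H₀: no

SE = σ/√n = 9/√34 = 1.5435
z = (x̄−μ₀)/SE = (59.15−58)/1.5435 = 0.7451
p-value (one-sided, H₁ less) = 0.77188
At α=0.1: p ≥ α → fail to reject H₀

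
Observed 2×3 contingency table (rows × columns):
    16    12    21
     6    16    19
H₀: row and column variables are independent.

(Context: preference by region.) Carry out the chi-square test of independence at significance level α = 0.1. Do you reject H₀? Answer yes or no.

reject H₀: no

Row totals [49, 41], col totals [22, 28, 40], n=90
χ² = (16−11.98)²/11.98 + (12−15.24)²/15.24 + (21−21.78)²/21.78 + (6−10.02)²/10.02 + (16−12.76)²/12.76 + (19−18.22)²/18.22 = 4.5417
df = 2
p-value (upper-tail) = 0.10323
At α=0.1: p ≥ α → fail to reject H₀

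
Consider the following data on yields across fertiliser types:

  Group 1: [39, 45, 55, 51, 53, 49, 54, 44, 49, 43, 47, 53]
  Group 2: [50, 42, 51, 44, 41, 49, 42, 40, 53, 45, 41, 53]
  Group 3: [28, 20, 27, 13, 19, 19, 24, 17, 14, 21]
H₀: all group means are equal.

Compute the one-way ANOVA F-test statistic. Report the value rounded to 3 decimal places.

test statistic = 104.251

Group means [48.50, 45.92, 20.20], grand mean 39.265
SSB = Σnᵢ(x̄ᵢ−x̄)² = 5189.101; SSW = ΣΣ(x−x̄ᵢ)² = 771.517
MSB = 5189.101/2 = 2594.5505; MSW = 771.517/31 = 24.8876
F = MSB/MSW = 104.2506
df = (2, 31)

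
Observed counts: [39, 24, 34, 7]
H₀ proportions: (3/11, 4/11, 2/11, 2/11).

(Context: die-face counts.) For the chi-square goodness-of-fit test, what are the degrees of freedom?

degrees of freedom = 3

df = k − 1 = 4 − 1 = 3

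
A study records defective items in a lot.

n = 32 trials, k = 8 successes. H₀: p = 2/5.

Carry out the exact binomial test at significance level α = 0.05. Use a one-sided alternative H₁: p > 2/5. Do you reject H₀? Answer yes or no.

Exact binomial: n=32, k=8, p₀=2/5=0.4000
P(X≥8) from Σ C(n,i)·p₀^i·(1−p₀)^(n−i)
p-value (one-sided, H₁ greater) = 0.97518
At α=0.05: p ≥ α → fail to reject H₀

reject H₀: no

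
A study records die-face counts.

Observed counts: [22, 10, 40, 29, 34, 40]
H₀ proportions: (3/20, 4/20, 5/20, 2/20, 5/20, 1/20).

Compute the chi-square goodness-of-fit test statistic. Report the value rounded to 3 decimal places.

n = 175; E_i = n·p_i = [26.25, 35.00, 43.75, 17.50, 43.75, 8.75]
χ² = (22−26.25)²/26.25 + (10−35.00)²/35.00 + (40−43.75)²/43.75 + (29−17.50)²/17.50 + (34−43.75)²/43.75 + (40−8.75)²/8.75 = 140.2038
df = 5

test statistic = 140.204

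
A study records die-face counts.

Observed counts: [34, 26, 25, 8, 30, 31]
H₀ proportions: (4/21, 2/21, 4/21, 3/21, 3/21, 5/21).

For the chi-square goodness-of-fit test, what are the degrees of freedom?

df = k − 1 = 6 − 1 = 5

degrees of freedom = 5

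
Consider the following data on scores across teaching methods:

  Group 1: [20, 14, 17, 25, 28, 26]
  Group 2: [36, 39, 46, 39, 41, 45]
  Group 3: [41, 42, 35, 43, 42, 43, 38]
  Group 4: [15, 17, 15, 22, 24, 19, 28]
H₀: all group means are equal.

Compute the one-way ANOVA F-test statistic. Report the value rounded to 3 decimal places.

Group means [21.67, 41.00, 40.57, 20.00], grand mean 30.769
SSB = Σnᵢ(x̄ᵢ−x̄)² = 2609.568; SSW = ΣΣ(x−x̄ᵢ)² = 425.048
MSB = 2609.568/3 = 869.8559; MSW = 425.048/22 = 19.3203
F = MSB/MSW = 45.0228
df = (3, 22)

test statistic = 45.023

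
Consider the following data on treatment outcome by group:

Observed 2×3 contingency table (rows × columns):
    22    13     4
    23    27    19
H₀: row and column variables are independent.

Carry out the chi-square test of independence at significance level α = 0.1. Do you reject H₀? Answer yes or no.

Row totals [39, 69], col totals [45, 40, 23], n=108
χ² = (22−16.25)²/16.25 + (13−14.44)²/14.44 + (4−8.31)²/8.31 + (23−28.75)²/28.75 + (27−25.56)²/25.56 + (19−14.69)²/14.69 = 6.9042
df = 2
p-value (upper-tail) = 0.03168
At α=0.1: p < α → reject H₀

reject H₀: yes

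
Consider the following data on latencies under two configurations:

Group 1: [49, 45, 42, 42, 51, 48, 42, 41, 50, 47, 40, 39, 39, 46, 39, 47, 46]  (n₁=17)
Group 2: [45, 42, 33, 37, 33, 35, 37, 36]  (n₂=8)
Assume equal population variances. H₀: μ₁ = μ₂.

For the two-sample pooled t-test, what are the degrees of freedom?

df = n₁ + n₂ − 2 = 17 + 8 − 2 = 23

degrees of freedom = 23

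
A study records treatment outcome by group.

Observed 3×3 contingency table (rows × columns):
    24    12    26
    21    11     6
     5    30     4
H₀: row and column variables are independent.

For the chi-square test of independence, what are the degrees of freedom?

df = (r−1)(c−1) = (3−1)·(3−1) = 4

degrees of freedom = 4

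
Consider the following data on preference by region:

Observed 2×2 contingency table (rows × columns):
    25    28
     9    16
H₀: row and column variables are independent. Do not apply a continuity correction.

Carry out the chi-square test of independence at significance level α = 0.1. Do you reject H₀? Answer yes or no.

reject H₀: no

Row totals [53, 25], col totals [34, 44], n=78
χ² = (25−23.10)²/23.10 + (28−29.90)²/29.90 + (9−10.90)²/10.90 + (16−14.10)²/14.10 = 0.8619
df = 1
p-value (upper-tail) = 0.35320
At α=0.1: p ≥ α → fail to reject H₀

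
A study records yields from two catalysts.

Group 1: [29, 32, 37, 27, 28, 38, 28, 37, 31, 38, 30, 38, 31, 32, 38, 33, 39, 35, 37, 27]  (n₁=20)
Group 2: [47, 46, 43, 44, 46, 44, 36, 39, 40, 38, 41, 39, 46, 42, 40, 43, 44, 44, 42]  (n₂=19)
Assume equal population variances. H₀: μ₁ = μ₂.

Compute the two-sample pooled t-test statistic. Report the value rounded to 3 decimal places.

x̄₁=33.250, s₁=4.253, n₁=20
x̄₂=42.316, s₂=3.056, n₂=19
s_p² = [19·4.253² + 18·3.056²]/37 = 13.8339
SE = √(s_p²·(1/20+1/19)) = 1.1916
t = (33.250−42.316)/1.1916 = -7.6084
df = 37

test statistic = -7.608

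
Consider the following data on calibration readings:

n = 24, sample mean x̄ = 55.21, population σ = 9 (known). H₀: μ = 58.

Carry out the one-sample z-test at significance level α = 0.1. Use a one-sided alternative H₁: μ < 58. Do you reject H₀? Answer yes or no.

SE = σ/√n = 9/√24 = 1.8371
z = (x̄−μ₀)/SE = (55.21−58)/1.8371 = -1.5187
p-value (one-sided, H₁ less) = 0.06442
At α=0.1: p < α → reject H₀

reject H₀: yes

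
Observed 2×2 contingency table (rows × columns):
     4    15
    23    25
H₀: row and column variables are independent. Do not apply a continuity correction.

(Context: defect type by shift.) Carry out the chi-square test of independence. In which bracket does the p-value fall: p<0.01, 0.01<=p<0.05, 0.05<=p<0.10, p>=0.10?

Row totals [19, 48], col totals [27, 40], n=67
χ² = (4−7.66)²/7.66 + (15−11.34)²/11.34 + (23−19.34)²/19.34 + (25−28.66)²/28.66 = 4.0831
df = 1
p-value (upper-tail) = 0.04331
→ bracket: 0.01<=p<0.05

p-value bracket: 0.01<=p<0.05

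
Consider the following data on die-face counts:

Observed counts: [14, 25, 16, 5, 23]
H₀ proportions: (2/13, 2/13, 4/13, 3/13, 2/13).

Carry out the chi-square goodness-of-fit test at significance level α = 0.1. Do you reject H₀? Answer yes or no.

n = 83; E_i = n·p_i = [12.77, 12.77, 25.54, 19.15, 12.77]
χ² = (14−12.77)²/12.77 + (25−12.77)²/12.77 + (16−25.54)²/25.54 + (5−19.15)²/19.15 + (23−12.77)²/12.77 = 34.0522
df = 4
p-value (upper-tail) = 0.00000
At α=0.1: p < α → reject H₀

reject H₀: yes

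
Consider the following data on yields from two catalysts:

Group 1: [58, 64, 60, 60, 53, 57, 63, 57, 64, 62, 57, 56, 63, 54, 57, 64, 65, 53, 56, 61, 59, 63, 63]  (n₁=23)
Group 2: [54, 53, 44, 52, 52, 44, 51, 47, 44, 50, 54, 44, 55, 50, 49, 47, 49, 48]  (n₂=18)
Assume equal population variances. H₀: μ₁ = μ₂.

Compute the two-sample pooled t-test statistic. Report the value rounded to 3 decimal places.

test statistic = 8.673

x̄₁=59.522, s₁=3.788, n₁=23
x̄₂=49.278, s₂=3.707, n₂=18
s_p² = [22·3.788² + 17·3.707²]/39 = 14.0859
SE = √(s_p²·(1/23+1/18)) = 1.1811
t = (59.522−49.278)/1.1811 = 8.6733
df = 39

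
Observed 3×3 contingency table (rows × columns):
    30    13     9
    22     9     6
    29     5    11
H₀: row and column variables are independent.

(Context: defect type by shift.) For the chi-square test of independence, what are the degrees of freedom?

df = (r−1)(c−1) = (3−1)·(3−1) = 4

degrees of freedom = 4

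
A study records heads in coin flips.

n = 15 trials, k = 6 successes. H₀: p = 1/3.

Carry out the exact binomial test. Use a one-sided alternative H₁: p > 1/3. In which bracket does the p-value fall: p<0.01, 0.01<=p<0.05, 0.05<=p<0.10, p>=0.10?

p-value bracket: p>=0.10

Exact binomial: n=15, k=6, p₀=1/3=0.3333
P(X≥6) from Σ C(n,i)·p₀^i·(1−p₀)^(n−i)
p-value (one-sided, H₁ greater) = 0.38163
→ bracket: p>=0.10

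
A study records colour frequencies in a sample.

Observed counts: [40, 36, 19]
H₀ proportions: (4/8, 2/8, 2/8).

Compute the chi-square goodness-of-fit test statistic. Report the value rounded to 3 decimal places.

test statistic = 8.453

n = 95; E_i = n·p_i = [47.50, 23.75, 23.75]
χ² = (40−47.50)²/47.50 + (36−23.75)²/23.75 + (19−23.75)²/23.75 = 8.4526
df = 2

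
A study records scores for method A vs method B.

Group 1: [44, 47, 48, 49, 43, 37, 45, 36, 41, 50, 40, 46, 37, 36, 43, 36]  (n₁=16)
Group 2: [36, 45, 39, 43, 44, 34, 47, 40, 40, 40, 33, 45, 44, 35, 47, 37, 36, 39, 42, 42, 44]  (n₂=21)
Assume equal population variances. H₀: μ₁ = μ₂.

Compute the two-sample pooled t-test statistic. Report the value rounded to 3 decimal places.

test statistic = 1.194

x̄₁=42.375, s₁=4.938, n₁=16
x̄₂=40.571, s₂=4.238, n₂=21
s_p² = [15·4.938² + 20·4.238²]/35 = 20.7112
SE = √(s_p²·(1/16+1/21)) = 1.5102
t = (42.375−40.571)/1.5102 = 1.1943
df = 35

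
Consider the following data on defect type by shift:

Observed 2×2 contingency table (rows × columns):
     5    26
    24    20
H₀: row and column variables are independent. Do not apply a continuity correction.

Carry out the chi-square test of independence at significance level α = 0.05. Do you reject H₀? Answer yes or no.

reject H₀: yes

Row totals [31, 44], col totals [29, 46], n=75
χ² = (5−11.99)²/11.99 + (26−19.01)²/19.01 + (24−17.01)²/17.01 + (20−26.99)²/26.99 = 11.3176
df = 1
p-value (upper-tail) = 0.00077
At α=0.05: p < α → reject H₀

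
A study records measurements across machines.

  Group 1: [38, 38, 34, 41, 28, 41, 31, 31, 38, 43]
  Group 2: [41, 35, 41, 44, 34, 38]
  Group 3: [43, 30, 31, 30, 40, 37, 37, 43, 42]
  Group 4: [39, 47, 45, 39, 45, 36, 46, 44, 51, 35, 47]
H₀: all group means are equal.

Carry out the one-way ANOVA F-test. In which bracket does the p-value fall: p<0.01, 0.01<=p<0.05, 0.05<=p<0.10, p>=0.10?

Group means [36.30, 38.83, 37.00, 43.09], grand mean 38.972
SSB = Σnᵢ(x̄ᵢ−x̄)² = 293.130; SSW = ΣΣ(x−x̄ᵢ)² = 801.842
MSB = 293.130/3 = 97.7099; MSW = 801.842/32 = 25.0576
F = MSB/MSW = 3.8994
df = (3, 32)
p-value (upper-tail) = 0.01757
→ bracket: 0.01<=p<0.05

p-value bracket: 0.01<=p<0.05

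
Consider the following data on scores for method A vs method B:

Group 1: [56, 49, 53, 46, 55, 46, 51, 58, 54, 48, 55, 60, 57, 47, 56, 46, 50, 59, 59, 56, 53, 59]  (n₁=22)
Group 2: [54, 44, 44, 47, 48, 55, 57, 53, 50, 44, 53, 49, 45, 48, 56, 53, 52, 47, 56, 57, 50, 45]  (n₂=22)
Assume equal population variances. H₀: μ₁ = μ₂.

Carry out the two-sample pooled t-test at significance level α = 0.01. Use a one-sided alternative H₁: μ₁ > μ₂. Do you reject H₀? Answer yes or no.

x̄₁=53.318, s₁=4.725, n₁=22
x̄₂=50.318, s₂=4.497, n₂=22
s_p² = [21·4.725² + 21·4.497²]/42 = 21.2749
SE = √(s_p²·(1/22+1/22)) = 1.3907
t = (53.318−50.318)/1.3907 = 2.1572
df = 42
p-value (one-sided, H₁ greater) = 0.01838
At α=0.01: p ≥ α → fail to reject H₀

reject H₀: no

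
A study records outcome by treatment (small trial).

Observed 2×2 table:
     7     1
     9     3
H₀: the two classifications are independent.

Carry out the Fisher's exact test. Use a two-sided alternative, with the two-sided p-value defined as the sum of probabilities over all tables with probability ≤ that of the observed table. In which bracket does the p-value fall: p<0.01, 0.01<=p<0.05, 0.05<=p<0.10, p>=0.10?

p-value bracket: p>=0.10

Margins: r₁=8, r₂=12, c₁=16, c₂=4, n=20
p_obs = C(8,7)·C(12,9)/C(20,16); sum pmf over tables with pmf ≤ p_obs
p-value (two-sided) = 0.61858
→ bracket: p>=0.10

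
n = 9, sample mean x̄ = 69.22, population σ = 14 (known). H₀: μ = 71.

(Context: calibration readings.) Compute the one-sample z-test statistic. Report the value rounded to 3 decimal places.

test statistic = -0.381

SE = σ/√n = 14/√9 = 4.6667
z = (x̄−μ₀)/SE = (69.22−71)/4.6667 = -0.3814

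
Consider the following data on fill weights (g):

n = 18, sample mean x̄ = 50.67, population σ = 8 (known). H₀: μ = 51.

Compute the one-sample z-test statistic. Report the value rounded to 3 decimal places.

SE = σ/√n = 8/√18 = 1.8856
z = (x̄−μ₀)/SE = (50.67−51)/1.8856 = -0.1750

test statistic = -0.175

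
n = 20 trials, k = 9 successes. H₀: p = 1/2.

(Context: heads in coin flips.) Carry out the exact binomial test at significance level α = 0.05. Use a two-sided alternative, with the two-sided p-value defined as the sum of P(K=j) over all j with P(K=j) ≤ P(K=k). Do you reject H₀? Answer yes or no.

reject H₀: no

Exact binomial: n=20, k=9, p₀=1/2=0.5000
P(X=j) = C(n,j)·p₀^j·(1−p₀)^(n−j); p = Σ P(X=j) over j with P(X=j) ≤ P(X=9)
p-value (two-sided) = 0.82380
At α=0.05: p ≥ α → fail to reject H₀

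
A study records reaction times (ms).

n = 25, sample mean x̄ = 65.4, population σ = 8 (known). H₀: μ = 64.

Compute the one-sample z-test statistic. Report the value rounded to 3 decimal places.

test statistic = 0.875

SE = σ/√n = 8/√25 = 1.6000
z = (x̄−μ₀)/SE = (65.4−64)/1.6000 = 0.8750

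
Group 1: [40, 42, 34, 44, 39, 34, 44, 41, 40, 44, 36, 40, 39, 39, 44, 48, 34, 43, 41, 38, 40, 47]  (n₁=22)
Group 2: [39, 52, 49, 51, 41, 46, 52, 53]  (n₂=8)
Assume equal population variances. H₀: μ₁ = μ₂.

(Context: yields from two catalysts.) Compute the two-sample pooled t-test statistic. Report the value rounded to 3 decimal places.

x̄₁=40.500, s₁=3.888, n₁=22
x̄₂=47.875, s₂=5.357, n₂=8
s_p² = [21·3.888² + 7·5.357²]/28 = 18.5134
SE = √(s_p²·(1/22+1/8)) = 1.7764
t = (40.500−47.875)/1.7764 = -4.1516
df = 28

test statistic = -4.152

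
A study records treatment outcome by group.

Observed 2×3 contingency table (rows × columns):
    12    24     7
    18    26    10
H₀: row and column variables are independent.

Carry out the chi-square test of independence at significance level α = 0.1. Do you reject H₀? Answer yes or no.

reject H₀: no

Row totals [43, 54], col totals [30, 50, 17], n=97
χ² = (12−13.30)²/13.30 + (24−22.16)²/22.16 + (7−7.54)²/7.54 + (18−16.70)²/16.70 + (26−27.84)²/27.84 + (10−9.46)²/9.46 = 0.5693
df = 2
p-value (upper-tail) = 0.75227
At α=0.1: p ≥ α → fail to reject H₀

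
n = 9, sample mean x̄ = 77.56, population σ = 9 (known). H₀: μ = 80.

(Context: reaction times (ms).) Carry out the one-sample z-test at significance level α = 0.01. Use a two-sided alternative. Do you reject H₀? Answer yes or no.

reject H₀: no

SE = σ/√n = 9/√9 = 3.0000
z = (x̄−μ₀)/SE = (77.56−80)/3.0000 = -0.8133
p-value (two-sided) = 0.41603
At α=0.01: p ≥ α → fail to reject H₀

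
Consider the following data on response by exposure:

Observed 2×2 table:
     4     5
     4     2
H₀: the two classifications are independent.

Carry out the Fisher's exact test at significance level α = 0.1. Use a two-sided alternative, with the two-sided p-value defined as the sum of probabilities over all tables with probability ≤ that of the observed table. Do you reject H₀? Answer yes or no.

reject H₀: no

Margins: r₁=9, r₂=6, c₁=8, c₂=7, n=15
p_obs = C(9,4)·C(6,4)/C(15,8); sum pmf over tables with pmf ≤ p_obs
p-value (two-sided) = 0.60839
At α=0.1: p ≥ α → fail to reject H₀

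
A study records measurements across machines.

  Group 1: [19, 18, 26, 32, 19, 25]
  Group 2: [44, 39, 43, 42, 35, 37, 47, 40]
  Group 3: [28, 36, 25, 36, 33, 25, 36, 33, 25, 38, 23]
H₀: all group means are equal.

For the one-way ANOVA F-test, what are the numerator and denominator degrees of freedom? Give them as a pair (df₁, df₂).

k = 3 groups, N = 25 total
df = (k−1, N−k) = (3−1, 25−3) = (2, 22)

degrees of freedom = [2, 22]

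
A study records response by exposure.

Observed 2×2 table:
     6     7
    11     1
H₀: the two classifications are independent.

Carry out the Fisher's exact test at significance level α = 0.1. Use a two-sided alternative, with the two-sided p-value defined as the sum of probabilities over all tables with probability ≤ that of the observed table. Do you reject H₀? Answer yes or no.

reject H₀: yes

Margins: r₁=13, r₂=12, c₁=17, c₂=8, n=25
p_obs = C(13,6)·C(12,11)/C(25,17); sum pmf over tables with pmf ≤ p_obs
p-value (two-sided) = 0.03021
At α=0.1: p < α → reject H₀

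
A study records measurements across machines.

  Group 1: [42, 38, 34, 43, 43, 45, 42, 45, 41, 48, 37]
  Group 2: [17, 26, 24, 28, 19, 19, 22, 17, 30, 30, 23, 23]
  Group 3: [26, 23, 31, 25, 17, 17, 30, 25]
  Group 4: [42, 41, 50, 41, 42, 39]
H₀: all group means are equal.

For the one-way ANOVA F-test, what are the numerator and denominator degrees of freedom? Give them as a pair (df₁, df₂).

degrees of freedom = [3, 33]

k = 4 groups, N = 37 total
df = (k−1, N−k) = (4−1, 37−4) = (3, 33)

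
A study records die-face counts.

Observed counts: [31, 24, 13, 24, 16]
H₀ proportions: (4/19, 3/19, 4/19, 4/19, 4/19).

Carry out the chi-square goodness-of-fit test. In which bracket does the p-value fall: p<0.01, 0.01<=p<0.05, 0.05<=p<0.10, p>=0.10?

n = 108; E_i = n·p_i = [22.74, 17.05, 22.74, 22.74, 22.74]
χ² = (31−22.74)²/22.74 + (24−17.05)²/17.05 + (13−22.74)²/22.74 + (24−22.74)²/22.74 + (16−22.74)²/22.74 = 12.0694
df = 4
p-value (upper-tail) = 0.01684
→ bracket: 0.01<=p<0.05

p-value bracket: 0.01<=p<0.05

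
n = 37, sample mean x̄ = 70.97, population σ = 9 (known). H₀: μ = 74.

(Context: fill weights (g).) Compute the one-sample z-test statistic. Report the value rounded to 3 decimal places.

test statistic = -2.048

SE = σ/√n = 9/√37 = 1.4796
z = (x̄−μ₀)/SE = (70.97−74)/1.4796 = -2.0479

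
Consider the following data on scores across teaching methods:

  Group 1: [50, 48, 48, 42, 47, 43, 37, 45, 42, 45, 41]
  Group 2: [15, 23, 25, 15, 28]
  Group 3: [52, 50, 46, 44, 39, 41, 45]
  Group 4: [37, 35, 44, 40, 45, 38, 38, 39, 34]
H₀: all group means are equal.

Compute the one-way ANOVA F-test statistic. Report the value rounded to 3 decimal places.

test statistic = 38.861

Group means [44.36, 21.20, 45.29, 38.89], grand mean 39.406
SSB = Σnᵢ(x̄ᵢ−x̄)² = 2172.056; SSW = ΣΣ(x−x̄ᵢ)² = 521.663
MSB = 2172.056/3 = 724.0186; MSW = 521.663/28 = 18.6308
F = MSB/MSW = 38.8613
df = (3, 28)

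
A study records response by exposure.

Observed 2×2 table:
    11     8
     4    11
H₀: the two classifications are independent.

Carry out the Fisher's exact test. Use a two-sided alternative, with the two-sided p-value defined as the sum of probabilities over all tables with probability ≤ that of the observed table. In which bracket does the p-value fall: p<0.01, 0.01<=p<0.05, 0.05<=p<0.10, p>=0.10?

Margins: r₁=19, r₂=15, c₁=15, c₂=19, n=34
p_obs = C(19,11)·C(15,4)/C(34,15); sum pmf over tables with pmf ≤ p_obs
p-value (two-sided) = 0.09148
→ bracket: 0.05<=p<0.10

p-value bracket: 0.05<=p<0.10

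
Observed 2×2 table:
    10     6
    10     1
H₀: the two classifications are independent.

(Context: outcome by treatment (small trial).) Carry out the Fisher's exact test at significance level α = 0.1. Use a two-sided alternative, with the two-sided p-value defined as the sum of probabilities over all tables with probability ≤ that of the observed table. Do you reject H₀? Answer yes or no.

reject H₀: no

Margins: r₁=16, r₂=11, c₁=20, c₂=7, n=27
p_obs = C(16,10)·C(11,10)/C(27,20); sum pmf over tables with pmf ≤ p_obs
p-value (two-sided) = 0.18320
At α=0.1: p ≥ α → fail to reject H₀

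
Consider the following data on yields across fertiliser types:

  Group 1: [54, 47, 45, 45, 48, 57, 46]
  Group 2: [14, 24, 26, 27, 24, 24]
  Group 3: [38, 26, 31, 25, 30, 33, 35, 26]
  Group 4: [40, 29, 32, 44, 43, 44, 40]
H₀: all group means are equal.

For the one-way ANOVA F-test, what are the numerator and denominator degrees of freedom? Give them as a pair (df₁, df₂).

k = 4 groups, N = 28 total
df = (k−1, N−k) = (4−1, 28−4) = (3, 24)

degrees of freedom = [3, 24]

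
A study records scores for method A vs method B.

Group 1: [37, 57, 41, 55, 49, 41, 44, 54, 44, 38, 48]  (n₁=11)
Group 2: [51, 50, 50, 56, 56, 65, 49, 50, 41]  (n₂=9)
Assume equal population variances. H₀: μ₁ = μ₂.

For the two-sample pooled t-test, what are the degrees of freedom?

df = n₁ + n₂ − 2 = 11 + 9 − 2 = 18

degrees of freedom = 18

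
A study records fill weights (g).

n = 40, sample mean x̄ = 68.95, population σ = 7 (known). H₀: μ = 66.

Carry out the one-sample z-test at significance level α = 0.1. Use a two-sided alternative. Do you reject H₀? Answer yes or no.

SE = σ/√n = 7/√40 = 1.1068
z = (x̄−μ₀)/SE = (68.95−66)/1.1068 = 2.6653
p-value (two-sided) = 0.00769
At α=0.1: p < α → reject H₀

reject H₀: yes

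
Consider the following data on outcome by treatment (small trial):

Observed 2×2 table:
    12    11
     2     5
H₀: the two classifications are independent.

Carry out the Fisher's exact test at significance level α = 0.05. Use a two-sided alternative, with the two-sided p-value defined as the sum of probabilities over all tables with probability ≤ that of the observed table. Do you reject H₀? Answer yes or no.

reject H₀: no

Margins: r₁=23, r₂=7, c₁=14, c₂=16, n=30
p_obs = C(23,12)·C(7,2)/C(30,14); sum pmf over tables with pmf ≤ p_obs
p-value (two-sided) = 0.39923
At α=0.05: p ≥ α → fail to reject H₀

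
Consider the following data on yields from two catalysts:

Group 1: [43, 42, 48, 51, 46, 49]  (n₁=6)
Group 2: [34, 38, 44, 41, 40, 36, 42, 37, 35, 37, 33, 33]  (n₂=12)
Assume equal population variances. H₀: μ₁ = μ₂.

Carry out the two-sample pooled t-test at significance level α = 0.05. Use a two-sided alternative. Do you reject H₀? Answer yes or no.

reject H₀: yes

x̄₁=46.500, s₁=3.507, n₁=6
x̄₂=37.500, s₂=3.606, n₂=12
s_p² = [5·3.507² + 11·3.606²]/16 = 12.7812
SE = √(s_p²·(1/6+1/12)) = 1.7875
t = (46.500−37.500)/1.7875 = 5.0348
df = 16
p-value (two-sided) = 0.00012
At α=0.05: p < α → reject H₀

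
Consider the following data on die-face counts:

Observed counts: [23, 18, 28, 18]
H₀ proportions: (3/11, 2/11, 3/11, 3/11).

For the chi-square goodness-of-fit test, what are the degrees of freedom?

df = k − 1 = 4 − 1 = 3

degrees of freedom = 3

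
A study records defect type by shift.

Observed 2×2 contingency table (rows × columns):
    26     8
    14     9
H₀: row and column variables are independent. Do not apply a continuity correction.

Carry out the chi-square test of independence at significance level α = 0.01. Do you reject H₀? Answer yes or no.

Row totals [34, 23], col totals [40, 17], n=57
χ² = (26−23.86)²/23.86 + (8−10.14)²/10.14 + (14−16.14)²/16.14 + (9−6.86)²/6.86 = 1.5954
df = 1
p-value (upper-tail) = 0.20655
At α=0.01: p ≥ α → fail to reject H₀

reject H₀: no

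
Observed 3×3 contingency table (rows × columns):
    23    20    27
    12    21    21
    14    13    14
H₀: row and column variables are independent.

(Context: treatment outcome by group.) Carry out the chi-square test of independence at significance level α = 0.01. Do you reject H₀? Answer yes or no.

Row totals [70, 54, 41], col totals [49, 54, 62], n=165
χ² = (23−20.79)²/20.79 + (20−22.91)²/22.91 + (27−26.30)²/26.30 + (12−16.04)²/16.04 + (21−17.67)²/17.67 + (21−20.29)²/20.29 + (14−12.18)²/12.18 + (13−13.42)²/13.42 + (14−15.41)²/15.41 = 2.7051
df = 4
p-value (upper-tail) = 0.60832
At α=0.01: p ≥ α → fail to reject H₀

reject H₀: no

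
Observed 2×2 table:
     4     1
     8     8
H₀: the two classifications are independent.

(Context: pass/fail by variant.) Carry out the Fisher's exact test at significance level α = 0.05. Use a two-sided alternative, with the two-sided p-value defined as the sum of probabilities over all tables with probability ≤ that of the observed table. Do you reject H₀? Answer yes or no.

Margins: r₁=5, r₂=16, c₁=12, c₂=9, n=21
p_obs = C(5,4)·C(16,8)/C(21,12); sum pmf over tables with pmf ≤ p_obs
p-value (two-sided) = 0.33835
At α=0.05: p ≥ α → fail to reject H₀

reject H₀: no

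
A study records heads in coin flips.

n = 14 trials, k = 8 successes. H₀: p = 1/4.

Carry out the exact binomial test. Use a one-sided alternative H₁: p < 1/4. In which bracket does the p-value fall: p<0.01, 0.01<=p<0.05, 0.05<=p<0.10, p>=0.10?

p-value bracket: p>=0.10

Exact binomial: n=14, k=8, p₀=1/4=0.2500
P(X≤8) from Σ C(n,i)·p₀^i·(1−p₀)^(n−i)
p-value (one-sided, H₁ less) = 0.99785
→ bracket: p>=0.10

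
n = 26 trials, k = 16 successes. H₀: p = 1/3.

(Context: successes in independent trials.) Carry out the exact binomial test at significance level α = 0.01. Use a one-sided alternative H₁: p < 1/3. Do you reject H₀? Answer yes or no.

reject H₀: no

Exact binomial: n=26, k=16, p₀=1/3=0.3333
P(X≤16) from Σ C(n,i)·p₀^i·(1−p₀)^(n−i)
p-value (one-sided, H₁ less) = 0.99917
At α=0.01: p ≥ α → fail to reject H₀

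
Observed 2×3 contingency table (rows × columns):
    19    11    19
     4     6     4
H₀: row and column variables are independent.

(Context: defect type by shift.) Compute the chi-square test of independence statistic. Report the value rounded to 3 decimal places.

test statistic = 2.302

Row totals [49, 14], col totals [23, 17, 23], n=63
χ² = (19−17.89)²/17.89 + (11−13.22)²/13.22 + (19−17.89)²/17.89 + (4−5.11)²/5.11 + (6−3.78)²/3.78 + (4−5.11)²/5.11 = 2.3018
df = 2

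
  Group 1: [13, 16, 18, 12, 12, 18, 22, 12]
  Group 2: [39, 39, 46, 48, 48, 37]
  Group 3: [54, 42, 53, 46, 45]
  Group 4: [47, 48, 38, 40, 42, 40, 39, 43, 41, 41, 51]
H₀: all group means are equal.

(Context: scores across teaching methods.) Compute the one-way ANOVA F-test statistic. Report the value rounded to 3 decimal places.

test statistic = 83.741

Group means [15.38, 42.83, 48.00, 42.73], grand mean 36.333
SSB = Σnᵢ(x̄ᵢ−x̄)² = 4897.777; SSW = ΣΣ(x−x̄ᵢ)² = 506.890
MSB = 4897.777/3 = 1632.5922; MSW = 506.890/26 = 19.4958
F = MSB/MSW = 83.7408
df = (3, 26)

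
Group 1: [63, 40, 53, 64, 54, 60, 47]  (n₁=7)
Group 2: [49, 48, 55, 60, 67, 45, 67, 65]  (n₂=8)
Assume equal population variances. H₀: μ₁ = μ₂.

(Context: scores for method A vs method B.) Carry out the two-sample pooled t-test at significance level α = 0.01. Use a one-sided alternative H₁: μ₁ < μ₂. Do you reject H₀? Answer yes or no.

reject H₀: no

x̄₁=54.429, s₁=8.772, n₁=7
x̄₂=57.000, s₂=8.992, n₂=8
s_p² = [6·8.772² + 7·8.992²]/13 = 79.0549
SE = √(s_p²·(1/7+1/8)) = 4.6017
t = (54.429−57.000)/4.6017 = -0.5588
df = 13
p-value (one-sided, H₁ less) = 0.29290
At α=0.01: p ≥ α → fail to reject H₀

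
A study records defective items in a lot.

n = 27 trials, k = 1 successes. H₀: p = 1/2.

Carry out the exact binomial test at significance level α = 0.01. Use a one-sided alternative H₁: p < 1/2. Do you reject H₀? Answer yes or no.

reject H₀: yes

Exact binomial: n=27, k=1, p₀=1/2=0.5000
P(X≤1) from Σ C(n,i)·p₀^i·(1−p₀)^(n−i)
p-value (one-sided, H₁ less) = 0.00000
At α=0.01: p < α → reject H₀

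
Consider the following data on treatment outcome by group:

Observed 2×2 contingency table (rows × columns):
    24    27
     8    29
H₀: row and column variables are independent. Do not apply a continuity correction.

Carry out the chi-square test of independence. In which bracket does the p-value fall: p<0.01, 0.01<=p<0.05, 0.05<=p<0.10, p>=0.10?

p-value bracket: 0.01<=p<0.05

Row totals [51, 37], col totals [32, 56], n=88
χ² = (24−18.55)²/18.55 + (27−32.45)²/32.45 + (8−13.45)²/13.45 + (29−23.55)²/23.55 = 5.9959
df = 1
p-value (upper-tail) = 0.01434
→ bracket: 0.01<=p<0.05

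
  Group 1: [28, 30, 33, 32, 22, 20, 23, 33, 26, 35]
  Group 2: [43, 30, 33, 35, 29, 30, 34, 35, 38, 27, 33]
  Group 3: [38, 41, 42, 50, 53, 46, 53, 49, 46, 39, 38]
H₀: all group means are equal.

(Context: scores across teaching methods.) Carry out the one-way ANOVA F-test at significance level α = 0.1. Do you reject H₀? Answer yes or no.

Group means [28.20, 33.36, 45.00], grand mean 35.750
SSB = Σnᵢ(x̄ᵢ−x̄)² = 1573.855; SSW = ΣΣ(x−x̄ᵢ)² = 780.145
MSB = 1573.855/2 = 786.9273; MSW = 780.145/29 = 26.9016
F = MSB/MSW = 29.2521
df = (2, 29)
p-value (upper-tail) = 0.00000
At α=0.1: p < α → reject H₀

reject H₀: yes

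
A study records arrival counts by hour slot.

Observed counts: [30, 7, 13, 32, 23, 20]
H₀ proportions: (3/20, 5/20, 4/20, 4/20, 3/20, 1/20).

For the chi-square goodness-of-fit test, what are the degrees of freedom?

df = k − 1 = 6 − 1 = 5

degrees of freedom = 5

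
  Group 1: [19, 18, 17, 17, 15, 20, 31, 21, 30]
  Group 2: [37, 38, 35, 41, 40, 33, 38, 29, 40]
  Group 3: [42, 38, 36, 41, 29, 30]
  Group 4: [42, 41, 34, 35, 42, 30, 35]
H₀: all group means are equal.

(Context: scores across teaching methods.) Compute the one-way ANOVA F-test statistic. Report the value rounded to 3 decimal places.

Group means [20.89, 36.78, 36.00, 37.00], grand mean 32.065
SSB = Σnᵢ(x̄ᵢ−x̄)² = 1587.427; SSW = ΣΣ(x−x̄ᵢ)² = 664.444
MSB = 1587.427/3 = 529.1422; MSW = 664.444/27 = 24.6091
F = MSB/MSW = 21.5019
df = (3, 27)

test statistic = 21.502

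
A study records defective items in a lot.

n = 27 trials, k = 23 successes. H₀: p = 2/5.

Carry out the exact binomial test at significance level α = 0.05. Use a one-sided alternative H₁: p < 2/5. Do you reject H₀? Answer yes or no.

reject H₀: no

Exact binomial: n=27, k=23, p₀=2/5=0.4000
P(X≤23) from Σ C(n,i)·p₀^i·(1−p₀)^(n−i)
p-value (one-sided, H₁ less) = 1.00000
At α=0.05: p ≥ α → fail to reject H₀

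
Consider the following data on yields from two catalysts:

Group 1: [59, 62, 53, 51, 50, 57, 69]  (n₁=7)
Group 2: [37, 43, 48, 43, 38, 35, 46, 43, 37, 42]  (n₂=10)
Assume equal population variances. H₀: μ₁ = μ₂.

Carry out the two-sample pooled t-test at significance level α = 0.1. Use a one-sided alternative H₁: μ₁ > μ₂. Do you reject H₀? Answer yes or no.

x̄₁=57.286, s₁=6.751, n₁=7
x̄₂=41.200, s₂=4.264, n₂=10
s_p² = [6·6.751² + 9·4.264²]/15 = 29.1352
SE = √(s_p²·(1/7+1/10)) = 2.6600
t = (57.286−41.200)/2.6600 = 6.0472
df = 15
p-value (one-sided, H₁ greater) = 0.00001
At α=0.1: p < α → reject H₀

reject H₀: yes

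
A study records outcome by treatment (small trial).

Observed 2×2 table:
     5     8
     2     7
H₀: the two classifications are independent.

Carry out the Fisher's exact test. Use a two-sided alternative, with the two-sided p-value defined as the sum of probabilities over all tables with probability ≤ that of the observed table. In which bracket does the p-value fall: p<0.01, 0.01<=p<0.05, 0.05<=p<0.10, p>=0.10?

Margins: r₁=13, r₂=9, c₁=7, c₂=15, n=22
p_obs = C(13,5)·C(9,2)/C(22,7); sum pmf over tables with pmf ≤ p_obs
p-value (two-sided) = 0.64783
→ bracket: p>=0.10

p-value bracket: p>=0.10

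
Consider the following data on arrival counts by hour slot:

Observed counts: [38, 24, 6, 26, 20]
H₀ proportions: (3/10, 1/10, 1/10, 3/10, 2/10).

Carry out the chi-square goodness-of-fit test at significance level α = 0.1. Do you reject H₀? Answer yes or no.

n = 114; E_i = n·p_i = [34.20, 11.40, 11.40, 34.20, 22.80]
χ² = (38−34.20)²/34.20 + (24−11.40)²/11.40 + (6−11.40)²/11.40 + (26−34.20)²/34.20 + (20−22.80)²/22.80 = 19.2164
df = 4
p-value (upper-tail) = 0.00071
At α=0.1: p < α → reject H₀

reject H₀: yes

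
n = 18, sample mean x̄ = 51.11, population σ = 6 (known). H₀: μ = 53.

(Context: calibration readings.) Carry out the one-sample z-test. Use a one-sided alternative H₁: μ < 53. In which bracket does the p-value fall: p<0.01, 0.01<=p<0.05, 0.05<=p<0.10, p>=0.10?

p-value bracket: 0.05<=p<0.10

SE = σ/√n = 6/√18 = 1.4142
z = (x̄−μ₀)/SE = (51.11−53)/1.4142 = -1.3364
p-value (one-sided, H₁ less) = 0.09070
→ bracket: 0.05<=p<0.10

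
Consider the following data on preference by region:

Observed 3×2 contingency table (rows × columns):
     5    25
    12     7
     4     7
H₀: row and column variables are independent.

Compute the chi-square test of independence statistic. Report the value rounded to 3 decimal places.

Row totals [30, 19, 11], col totals [21, 39], n=60
χ² = (5−10.50)²/10.50 + (25−19.50)²/19.50 + (12−6.65)²/6.65 + (7−12.35)²/12.35 + (4−3.85)²/3.85 + (7−7.15)²/7.15 = 11.0630
df = 2

test statistic = 11.063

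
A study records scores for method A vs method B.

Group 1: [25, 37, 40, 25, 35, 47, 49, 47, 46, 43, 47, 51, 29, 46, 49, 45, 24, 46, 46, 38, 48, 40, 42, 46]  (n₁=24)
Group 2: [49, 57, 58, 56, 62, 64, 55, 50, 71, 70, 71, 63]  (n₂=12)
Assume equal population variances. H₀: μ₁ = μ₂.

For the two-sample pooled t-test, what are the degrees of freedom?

degrees of freedom = 34

df = n₁ + n₂ − 2 = 24 + 12 − 2 = 34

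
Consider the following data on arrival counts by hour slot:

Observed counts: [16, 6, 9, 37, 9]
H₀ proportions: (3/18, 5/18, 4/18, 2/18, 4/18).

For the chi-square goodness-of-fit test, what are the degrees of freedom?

df = k − 1 = 5 − 1 = 4

degrees of freedom = 4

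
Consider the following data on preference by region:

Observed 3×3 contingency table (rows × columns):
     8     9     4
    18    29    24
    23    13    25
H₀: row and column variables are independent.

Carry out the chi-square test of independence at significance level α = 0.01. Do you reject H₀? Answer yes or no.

reject H₀: no

Row totals [21, 71, 61], col totals [49, 51, 53], n=153
χ² = (8−6.73)²/6.73 + (9−7.00)²/7.00 + (4−7.27)²/7.27 + (18−22.74)²/22.74 + (29−23.67)²/23.67 + (24−24.59)²/24.59 + (23−19.54)²/19.54 + (13−20.33)²/20.33 + (25−21.13)²/21.13 = 8.4582
df = 4
p-value (upper-tail) = 0.07616
At α=0.01: p ≥ α → fail to reject H₀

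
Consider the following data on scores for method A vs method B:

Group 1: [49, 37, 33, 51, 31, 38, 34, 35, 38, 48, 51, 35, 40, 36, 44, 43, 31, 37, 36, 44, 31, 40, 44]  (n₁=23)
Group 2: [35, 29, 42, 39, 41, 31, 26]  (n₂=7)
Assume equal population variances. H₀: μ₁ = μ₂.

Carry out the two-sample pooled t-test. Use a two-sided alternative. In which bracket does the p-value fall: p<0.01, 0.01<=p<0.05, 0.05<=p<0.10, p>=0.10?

p-value bracket: 0.05<=p<0.10

x̄₁=39.391, s₁=6.294, n₁=23
x̄₂=34.714, s₂=6.237, n₂=7
s_p² = [22·6.294² + 6·6.237²]/28 = 39.4610
SE = √(s_p²·(1/23+1/7)) = 2.7116
t = (39.391−34.714)/2.7116 = 1.7248
df = 28
p-value (two-sided) = 0.09559
→ bracket: 0.05<=p<0.10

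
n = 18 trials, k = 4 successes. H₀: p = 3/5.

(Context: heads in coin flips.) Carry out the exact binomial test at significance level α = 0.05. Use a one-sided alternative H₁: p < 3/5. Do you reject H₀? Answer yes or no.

Exact binomial: n=18, k=4, p₀=3/5=0.6000
P(X≤4) from Σ C(n,i)·p₀^i·(1−p₀)^(n−i)
p-value (one-sided, H₁ less) = 0.00128
At α=0.05: p < α → reject H₀

reject H₀: yes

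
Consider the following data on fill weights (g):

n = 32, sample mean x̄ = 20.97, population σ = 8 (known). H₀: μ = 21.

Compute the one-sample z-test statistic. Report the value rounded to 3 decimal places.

SE = σ/√n = 8/√32 = 1.4142
z = (x̄−μ₀)/SE = (20.97−21)/1.4142 = -0.0212

test statistic = -0.021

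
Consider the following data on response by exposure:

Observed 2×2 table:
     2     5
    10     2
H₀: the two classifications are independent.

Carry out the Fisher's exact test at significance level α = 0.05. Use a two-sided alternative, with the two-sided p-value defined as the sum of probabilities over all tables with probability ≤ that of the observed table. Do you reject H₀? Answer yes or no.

reject H₀: yes

Margins: r₁=7, r₂=12, c₁=12, c₂=7, n=19
p_obs = C(7,2)·C(12,10)/C(19,12); sum pmf over tables with pmf ≤ p_obs
p-value (two-sided) = 0.04491
At α=0.05: p < α → reject H₀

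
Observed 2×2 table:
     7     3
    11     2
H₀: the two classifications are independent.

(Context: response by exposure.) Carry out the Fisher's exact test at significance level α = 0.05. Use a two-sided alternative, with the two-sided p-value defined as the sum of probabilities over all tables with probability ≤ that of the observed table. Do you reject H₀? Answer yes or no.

reject H₀: no

Margins: r₁=10, r₂=13, c₁=18, c₂=5, n=23
p_obs = C(10,7)·C(13,11)/C(23,18); sum pmf over tables with pmf ≤ p_obs
p-value (two-sided) = 0.61752
At α=0.05: p ≥ α → fail to reject H₀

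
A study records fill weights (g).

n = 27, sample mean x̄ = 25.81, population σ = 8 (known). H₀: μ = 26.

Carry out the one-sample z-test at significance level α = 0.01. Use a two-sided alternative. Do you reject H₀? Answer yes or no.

reject H₀: no

SE = σ/√n = 8/√27 = 1.5396
z = (x̄−μ₀)/SE = (25.81−26)/1.5396 = -0.1234
p-value (two-sided) = 0.90178
At α=0.01: p ≥ α → fail to reject H₀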